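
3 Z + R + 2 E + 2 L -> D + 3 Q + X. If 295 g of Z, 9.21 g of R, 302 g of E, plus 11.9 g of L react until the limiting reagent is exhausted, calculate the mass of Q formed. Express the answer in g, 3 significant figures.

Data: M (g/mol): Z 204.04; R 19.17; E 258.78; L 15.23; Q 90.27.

106 g

n(Z) = 295.0 / 204.04 = 1.446 mol
n(R) = 9.210 / 19.17 = 0.4804 mol
n(E) = 302.0 / 258.78 = 1.167 mol
n(L) = 11.90 / 15.23 = 0.7814 mol
n/ν for Z = 1.446/3 = 0.4820
n/ν for R = 0.4804/1 = 0.4804
n/ν for E = 1.167/2 = 0.5835
n/ν for L = 0.7814/2 = 0.3907
Smallest n/ν is L → limiting reagent.
n(Q) = (3/2) × 0.7814 = 1.172 mol
mass = 1.172 × 90.27 = 105.8 g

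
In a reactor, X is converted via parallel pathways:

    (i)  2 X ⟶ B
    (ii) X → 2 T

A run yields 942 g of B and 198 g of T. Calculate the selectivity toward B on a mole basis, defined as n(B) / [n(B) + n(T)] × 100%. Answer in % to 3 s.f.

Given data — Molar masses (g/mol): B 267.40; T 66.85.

n(B) = 942 / 267.40 = 3.523 mol
n(T) = 198 / 66.85 = 2.962 mol
selectivity = 3.523/(3.523+2.962) × 100 = 54.33 %

54.3 %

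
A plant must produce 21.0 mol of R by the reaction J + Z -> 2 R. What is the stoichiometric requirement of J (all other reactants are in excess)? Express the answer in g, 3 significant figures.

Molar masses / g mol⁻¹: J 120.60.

n(R) = 21.00 mol
n(J) = (1/2) × 21.00 = 10.50 mol
mass = 10.50 × 120.60 = 1266 g

1270 g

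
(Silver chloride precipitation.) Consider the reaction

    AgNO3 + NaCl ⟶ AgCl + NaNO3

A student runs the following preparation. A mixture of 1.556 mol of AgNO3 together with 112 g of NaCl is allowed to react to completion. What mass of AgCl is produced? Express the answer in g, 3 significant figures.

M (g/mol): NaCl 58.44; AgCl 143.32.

223 g

n(AgNO3) = 1.556 mol
n(NaCl) = 112.0 / 58.44 = 1.916 mol
n/ν → AgNO3: 1.556, NaCl: 1.916; AgNO3 is limiting.
n(AgCl) = (1/1) × 1.556 = 1.556 mol
mass = 1.556 × 143.32 = 223.0 g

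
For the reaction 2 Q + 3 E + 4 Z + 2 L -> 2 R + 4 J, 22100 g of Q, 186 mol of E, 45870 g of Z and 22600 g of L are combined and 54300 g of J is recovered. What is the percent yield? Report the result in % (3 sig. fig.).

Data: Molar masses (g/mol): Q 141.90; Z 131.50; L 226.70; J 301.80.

n(Q) = 22100 / 141.90 = 155.7 mol
n(E) = 186.0 mol
n(Z) = 45870 / 131.50 = 348.8 mol
n(L) = 22600 / 226.70 = 99.69 mol
n/ν → Q: 77.85, E: 62.00, Z: 87.20, L: 49.85; L is limiting.
theoretical n(J) = (4/2) × 99.69 = 199.4 mol → 60180 g
% yield = 54300 / 60180 × 100 = 90.23 %

90.2 %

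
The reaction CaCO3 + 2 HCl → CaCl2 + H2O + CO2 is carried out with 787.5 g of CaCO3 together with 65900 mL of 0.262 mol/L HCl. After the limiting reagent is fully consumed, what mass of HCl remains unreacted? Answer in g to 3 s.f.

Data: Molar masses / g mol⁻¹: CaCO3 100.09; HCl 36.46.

n(CaCO3) = 787.5 / 100.09 = 7.868 mol
n(HCl) = 0.262 × 65900/1000 = 17.27 mol
n/ν for CaCO3 = 7.868/1 = 7.868
n/ν for HCl = 17.27/2 = 8.635
Smallest n/ν is CaCO3 → limiting reagent.
HCl consumed = (2/1) × 7.868 = 15.74 mol
HCl remaining = 17.27 − 15.74 = 1.530 mol
mass = 1.530 × 36.46 = 55.78 g

55.8 g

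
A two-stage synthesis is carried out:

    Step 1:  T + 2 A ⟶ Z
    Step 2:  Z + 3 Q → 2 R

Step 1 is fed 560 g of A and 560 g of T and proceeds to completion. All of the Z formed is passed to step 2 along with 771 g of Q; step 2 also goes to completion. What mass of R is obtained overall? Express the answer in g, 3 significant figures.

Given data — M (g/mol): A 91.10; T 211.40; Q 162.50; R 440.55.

1390 g

Step 1:
n(A) = 560.0 / 91.10 = 6.147 mol
n(T) = 560.0 / 211.40 = 2.649 mol
n/ν → A: 3.074, T: 2.649; T is limiting.
n(Z) produced = (1/1) × 2.649 = 2.649 mol
Step 2:
n(Z) available = 2.649 mol
n(Q) = 771.0 / 162.50 = 4.745 mol
n/ν → Z: 2.649, Q: 1.582; Q is limiting.
n(R) = (2/3) × 4.745 = 3.163 mol
mass = 3.163 × 440.55 = 1393 g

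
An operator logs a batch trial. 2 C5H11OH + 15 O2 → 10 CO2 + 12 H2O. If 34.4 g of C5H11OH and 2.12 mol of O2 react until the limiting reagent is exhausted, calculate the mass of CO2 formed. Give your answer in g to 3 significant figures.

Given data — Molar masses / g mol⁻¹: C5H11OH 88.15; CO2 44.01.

62.2 g

n(C5H11OH) = 34.40 / 88.15 = 0.3902 mol
n(O2) = 2.120 mol
n/ν → C5H11OH: 0.1951, O2: 0.1413; O2 is limiting.
n(CO2) = (10/15) × 2.120 = 1.413 mol
mass = 1.413 × 44.01 = 62.19 g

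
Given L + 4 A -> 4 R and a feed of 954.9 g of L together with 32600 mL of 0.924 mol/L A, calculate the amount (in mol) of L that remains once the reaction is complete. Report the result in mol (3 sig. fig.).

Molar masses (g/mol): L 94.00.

n(L) = 954.9 / 94.00 = 10.16 mol
n(A) = 0.924 × 32600/1000 = 30.12 mol
n/ν → L: 10.16, A: 7.530; A is limiting.
L consumed = (1/4) × 30.12 = 7.530 mol
L remaining = 10.16 − 7.530 = 2.630 mol

2.63 mol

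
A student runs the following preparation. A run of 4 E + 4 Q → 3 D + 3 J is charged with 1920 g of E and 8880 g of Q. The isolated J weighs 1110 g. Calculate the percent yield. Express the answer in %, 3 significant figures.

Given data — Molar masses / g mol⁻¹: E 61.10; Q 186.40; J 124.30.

37.9 %

n(E) = 1920 / 61.10 = 31.42 mol
n(Q) = 8880 / 186.40 = 47.64 mol
n/ν → E: 7.855, Q: 11.91; E is limiting.
theoretical n(J) = (3/4) × 31.42 = 23.57 mol → 2930 g
% yield = 1110 / 2930 × 100 = 37.88 %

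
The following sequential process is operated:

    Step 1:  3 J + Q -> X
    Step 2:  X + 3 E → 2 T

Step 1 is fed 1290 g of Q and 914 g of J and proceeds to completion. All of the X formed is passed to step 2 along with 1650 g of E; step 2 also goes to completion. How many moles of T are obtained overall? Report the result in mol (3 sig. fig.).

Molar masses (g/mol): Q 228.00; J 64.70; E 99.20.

9.42 mol

Step 1:
n(Q) = 1290 / 228.00 = 5.658 mol
n(J) = 914.0 / 64.70 = 14.13 mol
n/ν for Q = 5.658/1 = 5.658
n/ν for J = 14.13/3 = 4.710
Smallest n/ν is J → limiting reagent.
n(X) produced = (1/3) × 14.13 = 4.710 mol
Step 2:
n(X) available = 4.710 mol
n(E) = 1650 / 99.20 = 16.63 mol
n/ν for X = 4.710/1 = 4.710
n/ν for E = 16.63/3 = 5.543
Smallest n/ν is X → limiting reagent.
n(T) = (2/1) × 4.710 = 9.420 mol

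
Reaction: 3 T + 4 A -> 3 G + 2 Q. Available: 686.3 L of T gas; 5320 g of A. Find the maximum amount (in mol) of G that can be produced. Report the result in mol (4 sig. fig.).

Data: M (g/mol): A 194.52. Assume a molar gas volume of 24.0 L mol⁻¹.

20.51 mol

n(T) = 686.3 / 24.0 = 28.60 mol
n(A) = 5320 / 194.52 = 27.35 mol
n/ν → T: 9.533, A: 6.838; A is limiting.
n(G) = (3/4) × 27.35 = 20.51 mol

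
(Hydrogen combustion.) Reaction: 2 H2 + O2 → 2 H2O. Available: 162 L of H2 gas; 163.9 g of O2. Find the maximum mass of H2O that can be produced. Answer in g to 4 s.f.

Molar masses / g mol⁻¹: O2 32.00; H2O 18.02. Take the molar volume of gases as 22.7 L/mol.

128.6 g

n(H2) = 162.0 / 22.7 = 7.137 mol
n(O2) = 163.9 / 32.00 = 5.122 mol
n/ν for H2 = 7.137/2 = 3.569
n/ν for O2 = 5.122/1 = 5.122
Smallest n/ν is H2 → limiting reagent.
n(H2O) = (2/2) × 7.137 = 7.137 mol
mass = 7.137 × 18.02 = 128.6 g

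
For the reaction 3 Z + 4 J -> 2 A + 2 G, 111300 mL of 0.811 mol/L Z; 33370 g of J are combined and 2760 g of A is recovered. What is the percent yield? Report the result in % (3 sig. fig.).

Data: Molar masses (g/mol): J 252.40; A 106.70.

n(Z) = 0.811 × 111300/1000 = 90.26 mol
n(J) = 33370 / 252.40 = 132.2 mol
n/ν → Z: 30.09, J: 33.05; Z is limiting.
theoretical n(A) = (2/3) × 90.26 = 60.17 mol → 6420 g
% yield = 2760 / 6420 × 100 = 42.99 %

43.0 %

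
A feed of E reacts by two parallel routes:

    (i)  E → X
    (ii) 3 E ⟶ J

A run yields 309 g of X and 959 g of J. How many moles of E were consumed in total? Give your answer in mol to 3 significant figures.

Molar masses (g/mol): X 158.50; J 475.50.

8.00 mol

n(X) = 309 / 158.50 = 1.950 mol
n(J) = 959 / 475.50 = 2.017 mol
n(E) via (i) = (1/1)×1.950 = 1.950 mol
n(E) via (ii) = (3/1)×2.017 = 6.051 mol
total n(E) = 1.950 + 6.051 = 8.001 mol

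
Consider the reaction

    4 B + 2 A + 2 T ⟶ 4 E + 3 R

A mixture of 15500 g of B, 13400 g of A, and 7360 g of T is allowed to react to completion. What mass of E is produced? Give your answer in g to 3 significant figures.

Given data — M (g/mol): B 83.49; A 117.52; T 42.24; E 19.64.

n(B) = 15500 / 83.49 = 185.7 mol
n(A) = 13400 / 117.52 = 114.0 mol
n(T) = 7360 / 42.24 = 174.2 mol
n/ν for B = 185.7/4 = 46.43
n/ν for A = 114.0/2 = 57.00
n/ν for T = 174.2/2 = 87.10
Smallest n/ν is B → limiting reagent.
n(E) = (4/4) × 185.7 = 185.7 mol
mass = 185.7 × 19.64 = 3647 g

3650 g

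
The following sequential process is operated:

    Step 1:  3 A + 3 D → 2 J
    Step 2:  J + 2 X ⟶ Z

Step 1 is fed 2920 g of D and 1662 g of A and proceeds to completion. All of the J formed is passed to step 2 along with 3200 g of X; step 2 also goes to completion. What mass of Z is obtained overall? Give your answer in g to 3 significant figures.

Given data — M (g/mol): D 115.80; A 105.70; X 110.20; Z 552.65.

Step 1:
n(D) = 2920 / 115.80 = 25.22 mol
n(A) = 1662 / 105.70 = 15.72 mol
n/ν for D = 25.22/3 = 8.407
n/ν for A = 15.72/3 = 5.240
Smallest n/ν is A → limiting reagent.
n(J) produced = (2/3) × 15.72 = 10.48 mol
Step 2:
n(J) available = 10.48 mol
n(X) = 3200 / 110.20 = 29.04 mol
n/ν for J = 10.48/1 = 10.48
n/ν for X = 29.04/2 = 14.52
Smallest n/ν is J → limiting reagent.
n(Z) = (1/1) × 10.48 = 10.48 mol
mass = 10.48 × 552.65 = 5792 g

5790 g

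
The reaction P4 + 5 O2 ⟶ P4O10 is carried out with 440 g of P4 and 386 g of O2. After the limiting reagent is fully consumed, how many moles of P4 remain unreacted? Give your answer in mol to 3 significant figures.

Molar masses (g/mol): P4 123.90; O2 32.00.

1.14 mol

n(P4) = 440.0 / 123.90 = 3.551 mol
n(O2) = 386.0 / 32.00 = 12.06 mol
n/ν for P4 = 3.551/1 = 3.551
n/ν for O2 = 12.06/5 = 2.412
Smallest n/ν is O2 → limiting reagent.
P4 consumed = (1/5) × 12.06 = 2.412 mol
P4 remaining = 3.551 − 2.412 = 1.139 mol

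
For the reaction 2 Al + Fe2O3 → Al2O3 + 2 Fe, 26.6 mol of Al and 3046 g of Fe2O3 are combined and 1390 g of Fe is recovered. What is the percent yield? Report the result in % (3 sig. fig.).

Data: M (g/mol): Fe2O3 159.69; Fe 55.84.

n(Al) = 26.60 mol
n(Fe2O3) = 3046 / 159.69 = 19.07 mol
n/ν → Al: 13.30, Fe2O3: 19.07; Al is limiting.
theoretical n(Fe) = (2/2) × 26.60 = 26.60 mol → 1485 g
% yield = 1390 / 1485 × 100 = 93.60 %

93.6 %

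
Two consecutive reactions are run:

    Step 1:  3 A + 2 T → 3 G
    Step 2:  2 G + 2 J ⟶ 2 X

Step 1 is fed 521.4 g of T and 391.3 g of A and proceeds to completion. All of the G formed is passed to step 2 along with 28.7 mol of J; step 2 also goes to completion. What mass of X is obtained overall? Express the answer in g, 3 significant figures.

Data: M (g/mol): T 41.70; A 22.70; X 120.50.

Step 1:
n(T) = 521.4 / 41.70 = 12.50 mol
n(A) = 391.3 / 22.70 = 17.24 mol
n/ν → T: 6.250, A: 5.747; A is limiting.
n(G) produced = (3/3) × 17.24 = 17.24 mol
Step 2:
n(G) available = 17.24 mol
n(J) = 28.70 mol
n/ν → G: 8.620, J: 14.35; G is limiting.
n(X) = (2/2) × 17.24 = 17.24 mol
mass = 17.24 × 120.50 = 2077 g

2080 g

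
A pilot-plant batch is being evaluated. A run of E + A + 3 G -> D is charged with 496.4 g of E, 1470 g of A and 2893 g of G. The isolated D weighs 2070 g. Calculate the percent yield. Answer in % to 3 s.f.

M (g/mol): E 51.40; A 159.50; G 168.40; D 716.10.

n(E) = 496.4 / 51.40 = 9.658 mol
n(A) = 1470 / 159.50 = 9.216 mol
n(G) = 2893 / 168.40 = 17.18 mol
n/ν for E = 9.658/1 = 9.658
n/ν for A = 9.216/1 = 9.216
n/ν for G = 17.18/3 = 5.727
Smallest n/ν is G → limiting reagent.
theoretical n(D) = (1/3) × 17.18 = 5.727 mol → 4101 g
% yield = 2070 / 4101 × 100 = 50.48 %

50.5 %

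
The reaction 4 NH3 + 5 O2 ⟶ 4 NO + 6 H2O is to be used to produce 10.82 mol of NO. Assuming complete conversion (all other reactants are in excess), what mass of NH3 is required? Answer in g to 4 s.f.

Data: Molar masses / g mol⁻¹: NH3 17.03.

n(NO) = 10.82 mol
n(NH3) = (4/4) × 10.82 = 10.82 mol
mass = 10.82 × 17.03 = 184.3 g

184.3 g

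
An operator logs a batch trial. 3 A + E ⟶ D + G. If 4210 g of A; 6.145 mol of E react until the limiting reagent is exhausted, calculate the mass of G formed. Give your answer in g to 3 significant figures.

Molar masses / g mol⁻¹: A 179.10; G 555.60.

3410 g

n(A) = 4210 / 179.10 = 23.51 mol
n(E) = 6.145 mol
n/ν for A = 23.51/3 = 7.837
n/ν for E = 6.145/1 = 6.145
Smallest n/ν is E → limiting reagent.
n(G) = (1/1) × 6.145 = 6.145 mol
mass = 6.145 × 555.60 = 3414 g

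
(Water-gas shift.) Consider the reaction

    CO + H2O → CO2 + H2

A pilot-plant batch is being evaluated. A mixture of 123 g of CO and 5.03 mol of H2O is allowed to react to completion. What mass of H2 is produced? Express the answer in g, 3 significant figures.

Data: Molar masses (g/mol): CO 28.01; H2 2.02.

n(CO) = 123.0 / 28.01 = 4.391 mol
n(H2O) = 5.030 mol
n/ν → CO: 4.391, H2O: 5.030; CO is limiting.
n(H2) = (1/1) × 4.391 = 4.391 mol
mass = 4.391 × 2.02 = 8.870 g

8.87 g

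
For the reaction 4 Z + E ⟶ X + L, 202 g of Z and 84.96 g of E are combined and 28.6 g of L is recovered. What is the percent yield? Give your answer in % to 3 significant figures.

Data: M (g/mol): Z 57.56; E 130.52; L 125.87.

34.9 %

n(Z) = 202.0 / 57.56 = 3.509 mol
n(E) = 84.96 / 130.52 = 0.6509 mol
n/ν → Z: 0.8773, E: 0.6509; E is limiting.
theoretical n(L) = (1/1) × 0.6509 = 0.6509 mol → 81.93 g
% yield = 28.6 / 81.93 × 100 = 34.91 %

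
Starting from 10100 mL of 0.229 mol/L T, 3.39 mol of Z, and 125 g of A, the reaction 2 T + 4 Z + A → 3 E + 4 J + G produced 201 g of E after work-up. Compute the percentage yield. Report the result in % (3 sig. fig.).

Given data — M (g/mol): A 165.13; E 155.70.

n(T) = 0.229 × 10100/1000 = 2.313 mol
n(Z) = 3.390 mol
n(A) = 125.0 / 165.13 = 0.7570 mol
n/ν → T: 1.157, Z: 0.8475, A: 0.7570; A is limiting.
theoretical n(E) = (3/1) × 0.7570 = 2.271 mol → 353.6 g
% yield = 201 / 353.6 × 100 = 56.84 %

56.8 %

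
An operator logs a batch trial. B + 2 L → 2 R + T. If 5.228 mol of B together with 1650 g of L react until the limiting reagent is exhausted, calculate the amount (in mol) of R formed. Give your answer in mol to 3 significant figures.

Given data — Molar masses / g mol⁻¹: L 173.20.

9.53 mol

n(B) = 5.228 mol
n(L) = 1650 / 173.20 = 9.527 mol
n/ν for B = 5.228/1 = 5.228
n/ν for L = 9.527/2 = 4.764
Smallest n/ν is L → limiting reagent.
n(R) = (2/2) × 9.527 = 9.527 mol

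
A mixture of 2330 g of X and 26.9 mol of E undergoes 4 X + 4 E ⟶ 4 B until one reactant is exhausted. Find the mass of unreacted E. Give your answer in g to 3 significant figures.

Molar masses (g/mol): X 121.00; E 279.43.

n(X) = 2330 / 121.00 = 19.26 mol
n(E) = 26.90 mol
n/ν for X = 19.26/4 = 4.815
n/ν for E = 26.90/4 = 6.725
Smallest n/ν is X → limiting reagent.
E consumed = (4/4) × 19.26 = 19.26 mol
E remaining = 26.90 − 19.26 = 7.640 mol
mass = 7.640 × 279.43 = 2135 g

2140 g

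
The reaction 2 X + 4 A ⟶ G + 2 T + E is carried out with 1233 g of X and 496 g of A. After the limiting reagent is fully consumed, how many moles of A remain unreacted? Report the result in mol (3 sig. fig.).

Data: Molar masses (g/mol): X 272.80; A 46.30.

1.67 mol

n(X) = 1233 / 272.80 = 4.520 mol
n(A) = 496.0 / 46.30 = 10.71 mol
n/ν for X = 4.520/2 = 2.260
n/ν for A = 10.71/4 = 2.678
Smallest n/ν is X → limiting reagent.
A consumed = (4/2) × 4.520 = 9.040 mol
A remaining = 10.71 − 9.040 = 1.670 mol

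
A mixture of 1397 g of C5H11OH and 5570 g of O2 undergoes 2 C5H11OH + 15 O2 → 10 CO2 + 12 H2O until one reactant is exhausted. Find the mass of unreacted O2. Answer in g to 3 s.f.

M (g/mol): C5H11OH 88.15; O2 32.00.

n(C5H11OH) = 1397 / 88.15 = 15.85 mol
n(O2) = 5570 / 32.00 = 174.1 mol
n/ν for C5H11OH = 15.85/2 = 7.925
n/ν for O2 = 174.1/15 = 11.61
Smallest n/ν is C5H11OH → limiting reagent.
O2 consumed = (15/2) × 15.85 = 118.9 mol
O2 remaining = 174.1 − 118.9 = 55.20 mol
mass = 55.20 × 32.00 = 1766 g

1770 g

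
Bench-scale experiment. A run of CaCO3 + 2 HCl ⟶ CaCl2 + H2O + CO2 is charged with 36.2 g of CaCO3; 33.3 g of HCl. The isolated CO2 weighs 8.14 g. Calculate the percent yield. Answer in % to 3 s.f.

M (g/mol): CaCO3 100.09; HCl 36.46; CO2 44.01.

51.1 %

n(CaCO3) = 36.20 / 100.09 = 0.3617 mol
n(HCl) = 33.30 / 36.46 = 0.9133 mol
n/ν for CaCO3 = 0.3617/1 = 0.3617
n/ν for HCl = 0.9133/2 = 0.4567
Smallest n/ν is CaCO3 → limiting reagent.
theoretical n(CO2) = (1/1) × 0.3617 = 0.3617 mol → 15.92 g
% yield = 8.14 / 15.92 × 100 = 51.13 %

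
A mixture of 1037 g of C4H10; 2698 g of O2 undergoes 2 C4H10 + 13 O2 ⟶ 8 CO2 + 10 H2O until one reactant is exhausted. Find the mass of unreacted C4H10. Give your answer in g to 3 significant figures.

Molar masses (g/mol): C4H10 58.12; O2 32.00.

283 g

n(C4H10) = 1037 / 58.12 = 17.84 mol
n(O2) = 2698 / 32.00 = 84.31 mol
n/ν → C4H10: 8.920, O2: 6.485; O2 is limiting.
C4H10 consumed = (2/13) × 84.31 = 12.97 mol
C4H10 remaining = 17.84 − 12.97 = 4.870 mol
mass = 4.870 × 58.12 = 283.0 g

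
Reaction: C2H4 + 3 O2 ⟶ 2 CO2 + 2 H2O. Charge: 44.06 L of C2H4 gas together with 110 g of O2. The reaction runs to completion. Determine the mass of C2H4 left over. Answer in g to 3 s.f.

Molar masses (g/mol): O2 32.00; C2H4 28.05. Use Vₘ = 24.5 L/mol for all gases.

18.3 g

n(C2H4) = 44.06 / 24.5 = 1.798 mol
n(O2) = 110.0 / 32.00 = 3.438 mol
n/ν → C2H4: 1.798, O2: 1.146; O2 is limiting.
C2H4 consumed = (1/3) × 3.438 = 1.146 mol
C2H4 remaining = 1.798 − 1.146 = 0.6520 mol
mass = 0.6520 × 28.05 = 18.29 g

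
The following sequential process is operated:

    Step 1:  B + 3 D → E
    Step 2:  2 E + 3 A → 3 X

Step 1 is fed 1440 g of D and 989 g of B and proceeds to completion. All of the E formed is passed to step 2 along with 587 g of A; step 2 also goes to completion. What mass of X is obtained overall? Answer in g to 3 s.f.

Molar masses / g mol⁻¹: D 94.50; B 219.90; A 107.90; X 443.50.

Step 1:
n(D) = 1440 / 94.50 = 15.24 mol
n(B) = 989.0 / 219.90 = 4.497 mol
n/ν for D = 15.24/3 = 5.080
n/ν for B = 4.497/1 = 4.497
Smallest n/ν is B → limiting reagent.
n(E) produced = (1/1) × 4.497 = 4.497 mol
Step 2:
n(E) available = 4.497 mol
n(A) = 587.0 / 107.90 = 5.440 mol
n/ν for E = 4.497/2 = 2.249
n/ν for A = 5.440/3 = 1.813
Smallest n/ν is A → limiting reagent.
n(X) = (3/3) × 5.440 = 5.440 mol
mass = 5.440 × 443.50 = 2413 g

2410 g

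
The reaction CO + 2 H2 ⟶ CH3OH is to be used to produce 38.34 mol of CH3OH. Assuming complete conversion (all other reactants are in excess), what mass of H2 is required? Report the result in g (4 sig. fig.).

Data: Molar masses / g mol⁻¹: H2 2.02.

154.9 g

n(CH3OH) = 38.34 mol
n(H2) = (2/1) × 38.34 = 76.68 mol
mass = 76.68 × 2.02 = 154.9 g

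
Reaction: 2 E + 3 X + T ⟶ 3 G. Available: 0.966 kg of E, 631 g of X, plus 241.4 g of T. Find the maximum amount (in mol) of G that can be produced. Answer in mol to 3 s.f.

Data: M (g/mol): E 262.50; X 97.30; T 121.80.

n(E) = 0.9660×1000 / 262.50 = 3.680 mol
n(X) = 631.0 / 97.30 = 6.485 mol
n(T) = 241.4 / 121.80 = 1.982 mol
n/ν → E: 1.840, X: 2.162, T: 1.982; E is limiting.
n(G) = (3/2) × 3.680 = 5.520 mol

5.52 mol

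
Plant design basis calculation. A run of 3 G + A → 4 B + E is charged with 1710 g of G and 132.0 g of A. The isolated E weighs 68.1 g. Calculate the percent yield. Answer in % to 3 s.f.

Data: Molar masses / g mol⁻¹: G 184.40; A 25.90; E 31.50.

69.9 %

n(G) = 1710 / 184.40 = 9.273 mol
n(A) = 132.0 / 25.90 = 5.097 mol
n/ν for G = 9.273/3 = 3.091
n/ν for A = 5.097/1 = 5.097
Smallest n/ν is G → limiting reagent.
theoretical n(E) = (1/3) × 9.273 = 3.091 mol → 97.37 g
% yield = 68.1 / 97.37 × 100 = 69.94 %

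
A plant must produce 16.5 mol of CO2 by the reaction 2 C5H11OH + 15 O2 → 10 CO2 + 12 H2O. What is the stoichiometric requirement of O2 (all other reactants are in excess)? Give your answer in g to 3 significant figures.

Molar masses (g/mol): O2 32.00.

n(CO2) = 16.50 mol
n(O2) = (15/10) × 16.50 = 24.75 mol
mass = 24.75 × 32.00 = 792.0 g

792 g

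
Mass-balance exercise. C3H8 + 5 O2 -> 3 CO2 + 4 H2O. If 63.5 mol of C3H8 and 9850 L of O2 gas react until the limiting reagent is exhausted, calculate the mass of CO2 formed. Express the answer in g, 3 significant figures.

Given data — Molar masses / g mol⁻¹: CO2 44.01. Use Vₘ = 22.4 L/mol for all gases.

n(C3H8) = 63.50 mol
n(O2) = 9850 / 22.4 = 439.7 mol
n/ν for C3H8 = 63.50/1 = 63.50
n/ν for O2 = 439.7/5 = 87.94
Smallest n/ν is C3H8 → limiting reagent.
n(CO2) = (3/1) × 63.50 = 190.5 mol
mass = 190.5 × 44.01 = 8384 g

8380 g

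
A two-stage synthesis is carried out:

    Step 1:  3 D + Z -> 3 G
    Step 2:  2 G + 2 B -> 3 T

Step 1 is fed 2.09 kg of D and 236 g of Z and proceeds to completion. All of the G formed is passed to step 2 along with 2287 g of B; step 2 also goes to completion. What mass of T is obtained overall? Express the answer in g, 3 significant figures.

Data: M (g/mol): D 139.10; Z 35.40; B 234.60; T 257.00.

Step 1:
n(D) = 2.090×1000 / 139.10 = 15.03 mol
n(Z) = 236.0 / 35.40 = 6.667 mol
n/ν for D = 15.03/3 = 5.010
n/ν for Z = 6.667/1 = 6.667
Smallest n/ν is D → limiting reagent.
n(G) produced = (3/3) × 15.03 = 15.03 mol
Step 2:
n(G) available = 15.03 mol
n(B) = 2287 / 234.60 = 9.749 mol
n/ν for G = 15.03/2 = 7.515
n/ν for B = 9.749/2 = 4.875
Smallest n/ν is B → limiting reagent.
n(T) = (3/2) × 9.749 = 14.62 mol
mass = 14.62 × 257.00 = 3757 g

3760 g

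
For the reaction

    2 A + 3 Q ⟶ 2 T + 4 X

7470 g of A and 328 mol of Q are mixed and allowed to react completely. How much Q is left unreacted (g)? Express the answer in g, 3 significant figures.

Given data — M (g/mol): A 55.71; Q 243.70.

30900 g

n(A) = 7470 / 55.71 = 134.1 mol
n(Q) = 328.0 mol
n/ν → A: 67.05, Q: 109.3; A is limiting.
Q consumed = (3/2) × 134.1 = 201.2 mol
Q remaining = 328.0 − 201.2 = 126.8 mol
mass = 126.8 × 243.70 = 30900 g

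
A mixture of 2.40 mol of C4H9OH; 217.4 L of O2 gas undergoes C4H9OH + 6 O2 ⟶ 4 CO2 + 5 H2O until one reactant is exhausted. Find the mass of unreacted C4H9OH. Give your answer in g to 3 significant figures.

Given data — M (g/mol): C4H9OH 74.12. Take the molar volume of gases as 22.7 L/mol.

59.6 g

n(C4H9OH) = 2.400 mol
n(O2) = 217.4 / 22.7 = 9.577 mol
n/ν for C4H9OH = 2.400/1 = 2.400
n/ν for O2 = 9.577/6 = 1.596
Smallest n/ν is O2 → limiting reagent.
C4H9OH consumed = (1/6) × 9.577 = 1.596 mol
C4H9OH remaining = 2.400 − 1.596 = 0.8040 mol
mass = 0.8040 × 74.12 = 59.59 g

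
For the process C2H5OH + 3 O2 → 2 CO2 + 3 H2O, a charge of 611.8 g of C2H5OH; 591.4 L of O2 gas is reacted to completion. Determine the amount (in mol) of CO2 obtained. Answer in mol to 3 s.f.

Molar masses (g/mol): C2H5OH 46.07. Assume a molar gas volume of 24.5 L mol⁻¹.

n(C2H5OH) = 611.8 / 46.07 = 13.28 mol
n(O2) = 591.4 / 24.5 = 24.14 mol
n/ν for C2H5OH = 13.28/1 = 13.28
n/ν for O2 = 24.14/3 = 8.047
Smallest n/ν is O2 → limiting reagent.
n(CO2) = (2/3) × 24.14 = 16.09 mol

16.1 mol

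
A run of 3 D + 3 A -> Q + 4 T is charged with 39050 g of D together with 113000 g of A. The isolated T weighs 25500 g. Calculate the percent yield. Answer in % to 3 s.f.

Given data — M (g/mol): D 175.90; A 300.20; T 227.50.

n(D) = 39050 / 175.90 = 222.0 mol
n(A) = 113000 / 300.20 = 376.4 mol
n/ν → D: 74.00, A: 125.5; D is limiting.
theoretical n(T) = (4/3) × 222.0 = 296.0 mol → 67340 g
% yield = 25500 / 67340 × 100 = 37.87 %

37.9 %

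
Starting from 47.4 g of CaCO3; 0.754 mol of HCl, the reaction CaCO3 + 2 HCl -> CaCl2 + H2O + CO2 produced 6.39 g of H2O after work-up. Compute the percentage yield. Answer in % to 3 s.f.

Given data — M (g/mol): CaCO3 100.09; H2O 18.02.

n(CaCO3) = 47.40 / 100.09 = 0.4736 mol
n(HCl) = 0.7540 mol
n/ν for CaCO3 = 0.4736/1 = 0.4736
n/ν for HCl = 0.7540/2 = 0.3770
Smallest n/ν is HCl → limiting reagent.
theoretical n(H2O) = (1/2) × 0.7540 = 0.3770 mol → 6.794 g
% yield = 6.39 / 6.794 × 100 = 94.05 %

94.1 %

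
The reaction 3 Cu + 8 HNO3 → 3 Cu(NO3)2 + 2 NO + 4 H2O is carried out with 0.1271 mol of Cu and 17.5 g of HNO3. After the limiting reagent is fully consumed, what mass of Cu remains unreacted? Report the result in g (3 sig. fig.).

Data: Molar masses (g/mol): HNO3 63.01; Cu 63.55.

1.46 g

n(Cu) = 0.1271 mol
n(HNO3) = 17.50 / 63.01 = 0.2777 mol
n/ν for Cu = 0.1271/3 = 0.04237
n/ν for HNO3 = 0.2777/8 = 0.03471
Smallest n/ν is HNO3 → limiting reagent.
Cu consumed = (3/8) × 0.2777 = 0.1041 mol
Cu remaining = 0.1271 − 0.1041 = 0.02300 mol
mass = 0.02300 × 63.55 = 1.462 g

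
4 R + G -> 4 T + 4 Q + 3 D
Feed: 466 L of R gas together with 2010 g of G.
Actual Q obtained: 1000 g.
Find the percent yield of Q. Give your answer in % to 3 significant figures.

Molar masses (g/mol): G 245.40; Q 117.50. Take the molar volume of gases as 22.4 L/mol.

n(R) = 466.0 / 22.4 = 20.80 mol
n(G) = 2010 / 245.40 = 8.191 mol
n/ν → R: 5.200, G: 8.191; R is limiting.
theoretical n(Q) = (4/4) × 20.80 = 20.80 mol → 2444 g
% yield = 1000 / 2444 × 100 = 40.92 %

40.9 %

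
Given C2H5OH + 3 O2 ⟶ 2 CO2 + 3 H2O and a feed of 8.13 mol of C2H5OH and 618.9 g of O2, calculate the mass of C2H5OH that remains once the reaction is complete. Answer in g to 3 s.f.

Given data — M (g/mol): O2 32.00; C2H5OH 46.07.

n(C2H5OH) = 8.130 mol
n(O2) = 618.9 / 32.00 = 19.34 mol
n/ν → C2H5OH: 8.130, O2: 6.447; O2 is limiting.
C2H5OH consumed = (1/3) × 19.34 = 6.447 mol
C2H5OH remaining = 8.130 − 6.447 = 1.683 mol
mass = 1.683 × 46.07 = 77.54 g

77.5 g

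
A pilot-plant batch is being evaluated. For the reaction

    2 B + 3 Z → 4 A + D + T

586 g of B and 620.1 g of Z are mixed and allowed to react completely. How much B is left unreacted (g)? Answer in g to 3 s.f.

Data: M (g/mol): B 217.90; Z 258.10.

237 g

n(B) = 586.0 / 217.90 = 2.689 mol
n(Z) = 620.1 / 258.10 = 2.403 mol
n/ν → B: 1.345, Z: 0.8010; Z is limiting.
B consumed = (2/3) × 2.403 = 1.602 mol
B remaining = 2.689 − 1.602 = 1.087 mol
mass = 1.087 × 217.90 = 236.9 g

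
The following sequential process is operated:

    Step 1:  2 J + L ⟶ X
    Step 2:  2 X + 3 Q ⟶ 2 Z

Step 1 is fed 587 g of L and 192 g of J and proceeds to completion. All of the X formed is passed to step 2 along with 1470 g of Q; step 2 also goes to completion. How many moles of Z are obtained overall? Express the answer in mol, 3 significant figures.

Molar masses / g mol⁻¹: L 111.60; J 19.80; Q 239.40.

4.09 mol

Step 1:
n(L) = 587.0 / 111.60 = 5.260 mol
n(J) = 192.0 / 19.80 = 9.697 mol
n/ν for L = 5.260/1 = 5.260
n/ν for J = 9.697/2 = 4.849
Smallest n/ν is J → limiting reagent.
n(X) produced = (1/2) × 9.697 = 4.849 mol
Step 2:
n(X) available = 4.849 mol
n(Q) = 1470 / 239.40 = 6.140 mol
n/ν for X = 4.849/2 = 2.425
n/ν for Q = 6.140/3 = 2.047
Smallest n/ν is Q → limiting reagent.
n(Z) = (2/3) × 6.140 = 4.093 mol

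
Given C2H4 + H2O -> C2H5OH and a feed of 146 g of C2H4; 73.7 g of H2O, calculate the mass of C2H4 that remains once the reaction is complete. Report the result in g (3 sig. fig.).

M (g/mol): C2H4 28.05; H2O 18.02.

n(C2H4) = 146.0 / 28.05 = 5.205 mol
n(H2O) = 73.70 / 18.02 = 4.090 mol
n/ν → C2H4: 5.205, H2O: 4.090; H2O is limiting.
C2H4 consumed = (1/1) × 4.090 = 4.090 mol
C2H4 remaining = 5.205 − 4.090 = 1.115 mol
mass = 1.115 × 28.05 = 31.28 g

31.3 g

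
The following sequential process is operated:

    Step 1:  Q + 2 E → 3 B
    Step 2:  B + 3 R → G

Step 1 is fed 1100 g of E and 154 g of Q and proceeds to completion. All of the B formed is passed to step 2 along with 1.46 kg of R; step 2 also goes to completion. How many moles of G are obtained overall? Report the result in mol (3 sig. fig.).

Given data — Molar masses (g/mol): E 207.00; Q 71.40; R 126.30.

Step 1:
n(E) = 1100 / 207.00 = 5.314 mol
n(Q) = 154.0 / 71.40 = 2.157 mol
n/ν for E = 5.314/2 = 2.657
n/ν for Q = 2.157/1 = 2.157
Smallest n/ν is Q → limiting reagent.
n(B) produced = (3/1) × 2.157 = 6.471 mol
Step 2:
n(B) available = 6.471 mol
n(R) = 1.460×1000 / 126.30 = 11.56 mol
n/ν for B = 6.471/1 = 6.471
n/ν for R = 11.56/3 = 3.853
Smallest n/ν is R → limiting reagent.
n(G) = (1/3) × 11.56 = 3.853 mol

3.85 mol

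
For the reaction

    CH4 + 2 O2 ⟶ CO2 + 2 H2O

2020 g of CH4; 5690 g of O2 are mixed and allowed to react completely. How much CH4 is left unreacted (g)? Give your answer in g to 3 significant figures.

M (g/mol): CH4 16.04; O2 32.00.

594 g

n(CH4) = 2020 / 16.04 = 125.9 mol
n(O2) = 5690 / 32.00 = 177.8 mol
n/ν → CH4: 125.9, O2: 88.90; O2 is limiting.
CH4 consumed = (1/2) × 177.8 = 88.90 mol
CH4 remaining = 125.9 − 88.90 = 37.00 mol
mass = 37.00 × 16.04 = 593.5 g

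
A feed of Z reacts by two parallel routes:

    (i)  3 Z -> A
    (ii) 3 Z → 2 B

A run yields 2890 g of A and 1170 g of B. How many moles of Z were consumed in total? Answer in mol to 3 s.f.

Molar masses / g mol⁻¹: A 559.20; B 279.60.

21.8 mol

n(A) = 2890 / 559.20 = 5.168 mol
n(B) = 1170 / 279.60 = 4.185 mol
n(Z) via (i) = (3/1)×5.168 = 15.50 mol
n(Z) via (ii) = (3/2)×4.185 = 6.278 mol
total n(Z) = 15.50 + 6.278 = 21.78 mol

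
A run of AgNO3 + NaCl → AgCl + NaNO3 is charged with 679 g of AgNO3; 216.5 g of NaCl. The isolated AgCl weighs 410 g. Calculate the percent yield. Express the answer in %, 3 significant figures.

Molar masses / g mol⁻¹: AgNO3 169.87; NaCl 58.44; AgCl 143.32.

n(AgNO3) = 679.0 / 169.87 = 3.997 mol
n(NaCl) = 216.5 / 58.44 = 3.705 mol
n/ν for AgNO3 = 3.997/1 = 3.997
n/ν for NaCl = 3.705/1 = 3.705
Smallest n/ν is NaCl → limiting reagent.
theoretical n(AgCl) = (1/1) × 3.705 = 3.705 mol → 531.0 g
% yield = 410 / 531.0 × 100 = 77.21 %

77.2 %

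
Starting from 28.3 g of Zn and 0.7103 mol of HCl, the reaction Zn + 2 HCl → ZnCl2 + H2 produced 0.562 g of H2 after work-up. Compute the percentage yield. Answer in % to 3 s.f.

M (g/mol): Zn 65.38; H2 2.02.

n(Zn) = 28.30 / 65.38 = 0.4329 mol
n(HCl) = 0.7103 mol
n/ν for Zn = 0.4329/1 = 0.4329
n/ν for HCl = 0.7103/2 = 0.3552
Smallest n/ν is HCl → limiting reagent.
theoretical n(H2) = (1/2) × 0.7103 = 0.3552 mol → 0.7175 g
% yield = 0.562 / 0.7175 × 100 = 78.33 %

78.3 %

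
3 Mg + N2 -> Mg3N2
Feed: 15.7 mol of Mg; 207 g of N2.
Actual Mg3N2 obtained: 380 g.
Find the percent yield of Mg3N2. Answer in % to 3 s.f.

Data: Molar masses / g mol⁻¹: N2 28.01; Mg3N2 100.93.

71.9 %

n(Mg) = 15.70 mol
n(N2) = 207.0 / 28.01 = 7.390 mol
n/ν for Mg = 15.70/3 = 5.233
n/ν for N2 = 7.390/1 = 7.390
Smallest n/ν is Mg → limiting reagent.
theoretical n(Mg3N2) = (1/3) × 15.70 = 5.233 mol → 528.2 g
% yield = 380 / 528.2 × 100 = 71.94 %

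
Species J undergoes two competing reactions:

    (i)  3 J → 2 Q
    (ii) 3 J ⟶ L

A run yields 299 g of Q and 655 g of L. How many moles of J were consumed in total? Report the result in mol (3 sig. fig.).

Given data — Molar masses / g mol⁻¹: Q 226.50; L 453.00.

n(Q) = 299 / 226.50 = 1.320 mol
n(L) = 655 / 453.00 = 1.446 mol
n(J) via (i) = (3/2)×1.320 = 1.980 mol
n(J) via (ii) = (3/1)×1.446 = 4.338 mol
total n(J) = 1.980 + 4.338 = 6.318 mol

6.32 mol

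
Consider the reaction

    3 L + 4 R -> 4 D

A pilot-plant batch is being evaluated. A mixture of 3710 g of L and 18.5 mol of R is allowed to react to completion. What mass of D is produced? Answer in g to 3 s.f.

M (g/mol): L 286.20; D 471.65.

n(L) = 3710 / 286.20 = 12.96 mol
n(R) = 18.50 mol
n/ν for L = 12.96/3 = 4.320
n/ν for R = 18.50/4 = 4.625
Smallest n/ν is L → limiting reagent.
n(D) = (4/3) × 12.96 = 17.28 mol
mass = 17.28 × 471.65 = 8150 g

8150 g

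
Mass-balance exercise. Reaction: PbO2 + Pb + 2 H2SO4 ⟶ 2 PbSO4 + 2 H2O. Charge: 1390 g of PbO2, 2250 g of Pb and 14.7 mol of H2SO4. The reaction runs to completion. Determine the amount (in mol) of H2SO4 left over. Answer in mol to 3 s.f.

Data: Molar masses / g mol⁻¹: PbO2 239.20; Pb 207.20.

3.08 mol

n(PbO2) = 1390 / 239.20 = 5.811 mol
n(Pb) = 2250 / 207.20 = 10.86 mol
n(H2SO4) = 14.70 mol
n/ν for PbO2 = 5.811/1 = 5.811
n/ν for Pb = 10.86/1 = 10.86
n/ν for H2SO4 = 14.70/2 = 7.350
Smallest n/ν is PbO2 → limiting reagent.
H2SO4 consumed = (2/1) × 5.811 = 11.62 mol
H2SO4 remaining = 14.70 − 11.62 = 3.080 mol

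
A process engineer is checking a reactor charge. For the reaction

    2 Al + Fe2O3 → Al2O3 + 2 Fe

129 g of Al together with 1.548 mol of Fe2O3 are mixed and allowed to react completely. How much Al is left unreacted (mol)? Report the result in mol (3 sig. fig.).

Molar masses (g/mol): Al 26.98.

1.69 mol

n(Al) = 129.0 / 26.98 = 4.781 mol
n(Fe2O3) = 1.548 mol
n/ν → Al: 2.391, Fe2O3: 1.548; Fe2O3 is limiting.
Al consumed = (2/1) × 1.548 = 3.096 mol
Al remaining = 4.781 − 3.096 = 1.685 mol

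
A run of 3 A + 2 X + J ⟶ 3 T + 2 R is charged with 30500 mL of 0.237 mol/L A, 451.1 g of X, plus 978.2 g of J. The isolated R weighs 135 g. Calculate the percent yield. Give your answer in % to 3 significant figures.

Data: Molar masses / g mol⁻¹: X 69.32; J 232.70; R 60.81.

n(A) = 0.237 × 30500/1000 = 7.229 mol
n(X) = 451.1 / 69.32 = 6.508 mol
n(J) = 978.2 / 232.70 = 4.204 mol
n/ν → A: 2.410, X: 3.254, J: 4.204; A is limiting.
theoretical n(R) = (2/3) × 7.229 = 4.819 mol → 293.0 g
% yield = 135 / 293.0 × 100 = 46.08 %

46.1 %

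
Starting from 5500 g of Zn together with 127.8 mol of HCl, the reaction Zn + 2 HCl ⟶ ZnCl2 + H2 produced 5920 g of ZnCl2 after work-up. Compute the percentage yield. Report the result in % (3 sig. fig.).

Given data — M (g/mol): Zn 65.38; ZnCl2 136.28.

68.0 %

n(Zn) = 5500 / 65.38 = 84.12 mol
n(HCl) = 127.8 mol
n/ν → Zn: 84.12, HCl: 63.90; HCl is limiting.
theoretical n(ZnCl2) = (1/2) × 127.8 = 63.90 mol → 8708 g
% yield = 5920 / 8708 × 100 = 67.98 %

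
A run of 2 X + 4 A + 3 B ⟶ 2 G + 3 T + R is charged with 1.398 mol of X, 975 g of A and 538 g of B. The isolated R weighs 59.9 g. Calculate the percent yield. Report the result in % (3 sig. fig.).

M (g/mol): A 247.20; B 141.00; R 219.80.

n(X) = 1.398 mol
n(A) = 975.0 / 247.20 = 3.944 mol
n(B) = 538.0 / 141.00 = 3.816 mol
n/ν for X = 1.398/2 = 0.6990
n/ν for A = 3.944/4 = 0.9860
n/ν for B = 3.816/3 = 1.272
Smallest n/ν is X → limiting reagent.
theoretical n(R) = (1/2) × 1.398 = 0.6990 mol → 153.6 g
% yield = 59.9 / 153.6 × 100 = 39.00 %

39.0 %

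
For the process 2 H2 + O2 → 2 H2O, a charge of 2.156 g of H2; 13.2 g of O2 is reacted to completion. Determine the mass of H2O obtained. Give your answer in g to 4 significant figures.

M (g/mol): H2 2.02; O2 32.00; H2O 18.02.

n(H2) = 2.156 / 2.02 = 1.067 mol
n(O2) = 13.20 / 32.00 = 0.4125 mol
n/ν → H2: 0.5335, O2: 0.4125; O2 is limiting.
n(H2O) = (2/1) × 0.4125 = 0.8250 mol
mass = 0.8250 × 18.02 = 14.87 g

14.87 g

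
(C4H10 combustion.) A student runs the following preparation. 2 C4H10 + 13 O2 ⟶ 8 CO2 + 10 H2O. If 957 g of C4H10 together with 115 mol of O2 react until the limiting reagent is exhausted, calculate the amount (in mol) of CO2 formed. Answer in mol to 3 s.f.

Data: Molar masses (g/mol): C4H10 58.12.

n(C4H10) = 957.0 / 58.12 = 16.47 mol
n(O2) = 115.0 mol
n/ν → C4H10: 8.235, O2: 8.846; C4H10 is limiting.
n(CO2) = (8/2) × 16.47 = 65.88 mol

65.9 mol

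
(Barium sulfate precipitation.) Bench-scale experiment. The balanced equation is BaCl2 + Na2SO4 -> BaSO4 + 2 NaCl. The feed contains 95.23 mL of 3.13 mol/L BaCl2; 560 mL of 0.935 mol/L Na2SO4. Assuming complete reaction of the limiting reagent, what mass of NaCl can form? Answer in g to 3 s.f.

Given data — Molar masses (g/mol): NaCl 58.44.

34.8 g

n(BaCl2) = 3.13 × 95.23/1000 = 0.2981 mol
n(Na2SO4) = 0.935 × 560.0/1000 = 0.5236 mol
n/ν for BaCl2 = 0.2981/1 = 0.2981
n/ν for Na2SO4 = 0.5236/1 = 0.5236
Smallest n/ν is BaCl2 → limiting reagent.
n(NaCl) = (2/1) × 0.2981 = 0.5962 mol
mass = 0.5962 × 58.44 = 34.84 g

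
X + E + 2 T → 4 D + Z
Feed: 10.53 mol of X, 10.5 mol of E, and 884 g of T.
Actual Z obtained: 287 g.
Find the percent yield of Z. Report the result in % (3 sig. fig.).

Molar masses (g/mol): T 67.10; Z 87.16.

50.0 %

n(X) = 10.53 mol
n(E) = 10.50 mol
n(T) = 884.0 / 67.10 = 13.17 mol
n/ν → X: 10.53, E: 10.50, T: 6.585; T is limiting.
theoretical n(Z) = (1/2) × 13.17 = 6.585 mol → 573.9 g
% yield = 287 / 573.9 × 100 = 50.01 %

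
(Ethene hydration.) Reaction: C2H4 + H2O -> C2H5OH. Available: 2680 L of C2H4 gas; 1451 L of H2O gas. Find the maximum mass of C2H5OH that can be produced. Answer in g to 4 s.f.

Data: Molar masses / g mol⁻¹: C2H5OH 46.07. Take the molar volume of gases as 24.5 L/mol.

n(C2H4) = 2680 / 24.5 = 109.4 mol
n(H2O) = 1451 / 24.5 = 59.22 mol
n/ν → C2H4: 109.4, H2O: 59.22; H2O is limiting.
n(C2H5OH) = (1/1) × 59.22 = 59.22 mol
mass = 59.22 × 46.07 = 2728 g

2728 g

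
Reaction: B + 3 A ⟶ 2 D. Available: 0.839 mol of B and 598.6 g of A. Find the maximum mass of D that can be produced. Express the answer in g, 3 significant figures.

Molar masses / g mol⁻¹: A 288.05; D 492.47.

682 g

n(B) = 0.8390 mol
n(A) = 598.6 / 288.05 = 2.078 mol
n/ν for B = 0.8390/1 = 0.8390
n/ν for A = 2.078/3 = 0.6927
Smallest n/ν is A → limiting reagent.
n(D) = (2/3) × 2.078 = 1.385 mol
mass = 1.385 × 492.47 = 682.1 g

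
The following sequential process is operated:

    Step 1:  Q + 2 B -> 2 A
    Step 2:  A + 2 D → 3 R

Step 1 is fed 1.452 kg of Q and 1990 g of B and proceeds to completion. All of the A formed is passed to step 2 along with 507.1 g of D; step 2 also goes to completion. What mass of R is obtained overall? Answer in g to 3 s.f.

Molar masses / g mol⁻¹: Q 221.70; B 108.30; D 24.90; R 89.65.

Step 1:
n(Q) = 1.452×1000 / 221.70 = 6.549 mol
n(B) = 1990 / 108.30 = 18.37 mol
n/ν for Q = 6.549/1 = 6.549
n/ν for B = 18.37/2 = 9.185
Smallest n/ν is Q → limiting reagent.
n(A) produced = (2/1) × 6.549 = 13.10 mol
Step 2:
n(A) available = 13.10 mol
n(D) = 507.1 / 24.90 = 20.37 mol
n/ν for A = 13.10/1 = 13.10
n/ν for D = 20.37/2 = 10.19
Smallest n/ν is D → limiting reagent.
n(R) = (3/2) × 20.37 = 30.56 mol
mass = 30.56 × 89.65 = 2740 g

2740 g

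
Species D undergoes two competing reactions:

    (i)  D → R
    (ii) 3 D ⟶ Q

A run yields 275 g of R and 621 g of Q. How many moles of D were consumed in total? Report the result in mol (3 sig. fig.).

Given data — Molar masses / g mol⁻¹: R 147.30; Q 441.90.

n(R) = 275 / 147.30 = 1.867 mol
n(Q) = 621 / 441.90 = 1.405 mol
n(D) via (i) = (1/1)×1.867 = 1.867 mol
n(D) via (ii) = (3/1)×1.405 = 4.215 mol
total n(D) = 1.867 + 4.215 = 6.082 mol

6.08 mol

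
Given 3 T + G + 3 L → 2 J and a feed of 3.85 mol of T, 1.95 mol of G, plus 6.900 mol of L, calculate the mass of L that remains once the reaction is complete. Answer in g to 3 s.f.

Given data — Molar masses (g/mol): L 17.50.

53.4 g

n(T) = 3.850 mol
n(G) = 1.950 mol
n(L) = 6.900 mol
n/ν for T = 3.850/3 = 1.283
n/ν for G = 1.950/1 = 1.950
n/ν for L = 6.900/3 = 2.300
Smallest n/ν is T → limiting reagent.
L consumed = (3/3) × 3.850 = 3.850 mol
L remaining = 6.900 − 3.850 = 3.050 mol
mass = 3.050 × 17.50 = 53.38 g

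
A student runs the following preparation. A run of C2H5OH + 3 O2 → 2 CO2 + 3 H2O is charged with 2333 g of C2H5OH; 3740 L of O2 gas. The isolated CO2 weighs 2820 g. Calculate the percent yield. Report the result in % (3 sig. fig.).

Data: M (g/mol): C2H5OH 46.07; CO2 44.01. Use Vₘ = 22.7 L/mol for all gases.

63.3 %

n(C2H5OH) = 2333 / 46.07 = 50.64 mol
n(O2) = 3740 / 22.7 = 164.8 mol
n/ν for C2H5OH = 50.64/1 = 50.64
n/ν for O2 = 164.8/3 = 54.93
Smallest n/ν is C2H5OH → limiting reagent.
theoretical n(CO2) = (2/1) × 50.64 = 101.3 mol → 4458 g
% yield = 2820 / 4458 × 100 = 63.26 %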